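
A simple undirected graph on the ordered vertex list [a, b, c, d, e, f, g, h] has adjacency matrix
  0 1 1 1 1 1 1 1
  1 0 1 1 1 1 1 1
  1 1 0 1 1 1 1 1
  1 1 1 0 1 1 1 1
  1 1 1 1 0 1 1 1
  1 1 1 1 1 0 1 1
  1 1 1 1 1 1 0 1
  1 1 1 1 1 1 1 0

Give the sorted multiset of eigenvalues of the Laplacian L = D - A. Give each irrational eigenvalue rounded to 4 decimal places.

[0, 8, 8, 8, 8, 8, 8, 8]

Each diagonal entry of L is the vertex degree and each off-diagonal entry is -1 where an edge is present, 0 otherwise; in the order [a, b, c, d, e, f, g, h] the diagonal is [7, 7, 7, 7, 7, 7, 7, 7]. L is symmetric positive semidefinite, so every eigenvalue is real and nonnegative. The single zero eigenvalue shows the graph is connected. The eigenvalues sum to 56, which equals trace(L) = 2|E|. The largest eigenvalue, 8, is at most the vertex count 8.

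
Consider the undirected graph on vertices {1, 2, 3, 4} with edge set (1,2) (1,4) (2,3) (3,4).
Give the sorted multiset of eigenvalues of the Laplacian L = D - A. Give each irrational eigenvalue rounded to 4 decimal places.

[0, 2, 2, 4]

Reading degrees in the order [1, 2, 3, 4] gives [2, 2, 2, 2]; set D = diag(2, 2, 2, 2) and form L = D - A. The multiplicity of 0 as a Laplacian eigenvalue equals the number of connected components.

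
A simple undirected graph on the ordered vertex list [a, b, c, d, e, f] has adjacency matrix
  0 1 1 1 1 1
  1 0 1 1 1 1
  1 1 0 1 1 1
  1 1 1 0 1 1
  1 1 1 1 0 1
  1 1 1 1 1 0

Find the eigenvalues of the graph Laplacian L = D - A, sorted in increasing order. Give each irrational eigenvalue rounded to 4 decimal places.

Each diagonal entry of L is the vertex degree and each off-diagonal entry is -1 where an edge is present, 0 otherwise; in the order [a, b, c, d, e, f] the diagonal is [5, 5, 5, 5, 5, 5]. Since every row of L sums to 0, the all-ones vector is in the kernel and 0 is an eigenvalue. The eigenvalues sum to 30, which equals trace(L) = 2|E|.

[0, 6, 6, 6, 6, 6]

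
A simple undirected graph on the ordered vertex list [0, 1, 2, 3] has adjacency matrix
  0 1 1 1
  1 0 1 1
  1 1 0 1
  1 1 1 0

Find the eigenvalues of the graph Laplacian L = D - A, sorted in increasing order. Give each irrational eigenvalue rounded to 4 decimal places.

[0, 4, 4, 4]

Each diagonal entry of L is the vertex degree and each off-diagonal entry is -1 where an edge is present, 0 otherwise; in the order [0, 1, 2, 3] the diagonal is [3, 3, 3, 3]. The multiplicity of 0 as a Laplacian eigenvalue equals the number of connected components. The single zero eigenvalue shows the graph is connected. By the matrix-tree theorem the graph has (1/4) * product of the nonzero eigenvalues = 16 spanning trees.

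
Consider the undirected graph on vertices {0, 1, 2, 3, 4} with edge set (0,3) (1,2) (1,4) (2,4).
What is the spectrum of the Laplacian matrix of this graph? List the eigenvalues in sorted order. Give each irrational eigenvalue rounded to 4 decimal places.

With the vertex order [0, 1, 2, 3, 4], the degrees are [1, 2, 2, 1, 2], giving D = diag(1, 2, 2, 1, 2) and L = D - A. Diagonalising L (or applying a numerical eigensolver to the 5x5 matrix) gives the spectrum above. The 2 zero eigenvalues correspond to the 2 connected components.

[0, 0, 2, 3, 3]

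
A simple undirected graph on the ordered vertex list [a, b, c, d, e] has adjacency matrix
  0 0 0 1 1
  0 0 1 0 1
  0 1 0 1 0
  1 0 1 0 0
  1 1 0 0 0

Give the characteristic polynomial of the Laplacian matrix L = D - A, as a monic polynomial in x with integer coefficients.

With the vertex order [a, b, c, d, e], the degrees are [2, 2, 2, 2, 2], giving D = diag(2, 2, 2, 2, 2) and L = D - A. L has integer entries, so p(x) = det(xI - L) has integer coefficients. Expanding the determinant yields x^5 - 10x^4 + 35x^3 - 50x^2 + 25x. The constant term is 0 because L is singular (the all-ones vector lies in its kernel).

x^5 - 10x^4 + 35x^3 - 50x^2 + 25x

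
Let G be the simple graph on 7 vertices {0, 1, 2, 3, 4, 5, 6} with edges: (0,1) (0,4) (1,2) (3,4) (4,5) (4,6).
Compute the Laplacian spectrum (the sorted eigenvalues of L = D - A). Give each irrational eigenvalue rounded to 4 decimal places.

Each diagonal entry of L is the vertex degree and each off-diagonal entry is -1 where an edge is present, 0 otherwise; in the order [0, 1, 2, 3, 4, 5, 6] the diagonal is [2, 2, 1, 1, 4, 1, 1]. L is symmetric positive semidefinite, so every eigenvalue is real and nonnegative.

[0, 0.2955, 1, 1, 1.4911, 3.1169, 5.0965]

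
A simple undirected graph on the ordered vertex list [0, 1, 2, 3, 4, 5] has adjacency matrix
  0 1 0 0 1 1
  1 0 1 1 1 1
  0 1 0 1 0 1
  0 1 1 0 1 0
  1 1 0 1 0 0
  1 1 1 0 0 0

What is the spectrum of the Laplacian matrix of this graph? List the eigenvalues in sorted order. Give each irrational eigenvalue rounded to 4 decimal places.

[0, 2.3820, 2.3820, 4.6180, 4.6180, 6]

Each diagonal entry of L is the vertex degree and each off-diagonal entry is -1 where an edge is present, 0 otherwise; in the order [0, 1, 2, 3, 4, 5] the diagonal is [3, 5, 3, 3, 3, 3]. The multiplicity of 0 as a Laplacian eigenvalue equals the number of connected components. The single zero eigenvalue shows the graph is connected. The eigenvalues sum to 20, which equals trace(L) = 2|E|.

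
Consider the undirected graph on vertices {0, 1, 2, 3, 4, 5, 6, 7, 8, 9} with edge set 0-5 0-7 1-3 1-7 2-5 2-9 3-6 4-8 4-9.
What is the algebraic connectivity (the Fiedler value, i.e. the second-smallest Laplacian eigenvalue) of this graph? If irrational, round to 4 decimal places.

0.0979

Each diagonal entry of L is the vertex degree and each off-diagonal entry is -1 where an edge is present, 0 otherwise; in the order [0, 1, 2, 3, 4, 5, 6, 7, 8, 9] the diagonal is [2, 2, 2, 2, 2, 2, 1, 2, 1, 2]. Computing the eigenvalues of L and sorting gives [0, 0.0979, 0.3820, 0.8244, 1.3820, 2, 2.6180, 3.1756, 3.6180, 3.9021]. The Fiedler value lambda_2 = 0.0979 is strictly positive, so the graph is connected. There is one zero in the spectrum, matching the 1 component.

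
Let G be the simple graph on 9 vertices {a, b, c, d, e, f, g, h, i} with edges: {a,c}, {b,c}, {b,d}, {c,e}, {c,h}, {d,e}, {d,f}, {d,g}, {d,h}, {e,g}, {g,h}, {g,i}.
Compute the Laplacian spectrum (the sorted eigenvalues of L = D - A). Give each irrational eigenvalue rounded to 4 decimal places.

[0, 0.6554, 0.7776, 1.3076, 2.0767, 3, 4.1628, 5.5768, 6.4431]

Each diagonal entry of L is the vertex degree and each off-diagonal entry is -1 where an edge is present, 0 otherwise; in the order [a, b, c, d, e, f, g, h, i] the diagonal is [1, 2, 4, 5, 3, 1, 4, 3, 1]. Diagonalising L (or applying a numerical eigensolver to the 9x9 matrix) gives the spectrum above. The single zero eigenvalue shows the graph is connected. The eigenvalues sum to 24, which equals trace(L) = 2|E|.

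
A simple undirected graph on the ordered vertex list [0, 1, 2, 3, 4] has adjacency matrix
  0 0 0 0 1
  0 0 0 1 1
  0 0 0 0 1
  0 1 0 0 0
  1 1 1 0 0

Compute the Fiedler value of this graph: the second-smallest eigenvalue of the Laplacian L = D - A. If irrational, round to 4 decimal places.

0.5188

With the vertex order [0, 1, 2, 3, 4], the degrees are [1, 2, 1, 1, 3], giving D = diag(1, 2, 1, 1, 3) and L = D - A. Computing the eigenvalues of L and sorting gives [0, 0.5188, 1, 2.3111, 4.1701]. The Fiedler value lambda_2 = 0.5188 is strictly positive, so the graph is connected. There is one zero in the spectrum, matching the 1 component. The largest eigenvalue, 4.1701, is at most the vertex count 5.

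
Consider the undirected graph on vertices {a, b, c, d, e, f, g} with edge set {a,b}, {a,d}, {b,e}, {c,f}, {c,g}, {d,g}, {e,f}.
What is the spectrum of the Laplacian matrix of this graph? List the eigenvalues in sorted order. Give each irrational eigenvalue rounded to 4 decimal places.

[0, 0.7530, 0.7530, 2.4450, 2.4450, 3.8019, 3.8019]

Each diagonal entry of L is the vertex degree and each off-diagonal entry is -1 where an edge is present, 0 otherwise; in the order [a, b, c, d, e, f, g] the diagonal is [2, 2, 2, 2, 2, 2, 2]. Diagonalising L (or applying a numerical eigensolver to the 7x7 matrix) gives the spectrum above. The single zero eigenvalue shows the graph is connected. The eigenvalues sum to 14, which equals trace(L) = 2|E|.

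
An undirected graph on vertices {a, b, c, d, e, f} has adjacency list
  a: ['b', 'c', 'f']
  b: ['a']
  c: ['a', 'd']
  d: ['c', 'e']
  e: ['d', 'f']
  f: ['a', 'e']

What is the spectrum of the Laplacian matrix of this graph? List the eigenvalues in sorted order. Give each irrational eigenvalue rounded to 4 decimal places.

[0, 0.6972, 1.3820, 2, 3.6180, 4.3028]

Each diagonal entry of L is the vertex degree and each off-diagonal entry is -1 where an edge is present, 0 otherwise; in the order [a, b, c, d, e, f] the diagonal is [3, 1, 2, 2, 2, 2]. Diagonalising L (or applying a numerical eigensolver to the 6x6 matrix) gives the spectrum above. The single zero eigenvalue shows the graph is connected.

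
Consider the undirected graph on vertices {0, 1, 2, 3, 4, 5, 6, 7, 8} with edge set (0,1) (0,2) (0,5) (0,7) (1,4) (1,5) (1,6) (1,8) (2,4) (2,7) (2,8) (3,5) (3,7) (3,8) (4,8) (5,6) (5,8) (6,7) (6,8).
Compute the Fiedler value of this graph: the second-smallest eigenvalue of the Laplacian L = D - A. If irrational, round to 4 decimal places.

2.2993

Each diagonal entry of L is the vertex degree and each off-diagonal entry is -1 where an edge is present, 0 otherwise; in the order [0, 1, 2, 3, 4, 5, 6, 7, 8] the diagonal is [4, 5, 4, 3, 3, 5, 4, 4, 6]. The sorted Laplacian eigenvalues are [0, 2.2993, 3, 3.1438, 4.0598, 5.0787, 6.3246, 6.7036, 7.3903]; the algebraic connectivity is the second entry, 2.2993. The eigenvalues sum to 38, which equals trace(L) = 2|E|.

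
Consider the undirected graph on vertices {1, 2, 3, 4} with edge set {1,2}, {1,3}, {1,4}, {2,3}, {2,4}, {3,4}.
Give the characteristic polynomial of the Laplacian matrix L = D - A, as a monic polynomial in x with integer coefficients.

x^4 - 12x^3 + 48x^2 - 64x

Reading degrees in the order [1, 2, 3, 4] gives [3, 3, 3, 3]; set D = diag(3, 3, 3, 3) and form L = D - A. The eigenvalues of L are [0, 4, 4, 4]; the characteristic polynomial is the product of (x - lambda_i), which multiplies out to x^4 - 12x^3 + 48x^2 - 64x. The constant term is 0 because L is singular (the all-ones vector lies in its kernel).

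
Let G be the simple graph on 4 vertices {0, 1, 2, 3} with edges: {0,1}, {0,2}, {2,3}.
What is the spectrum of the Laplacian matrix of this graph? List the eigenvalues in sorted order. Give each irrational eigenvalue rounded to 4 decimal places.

Each diagonal entry of L is the vertex degree and each off-diagonal entry is -1 where an edge is present, 0 otherwise; in the order [0, 1, 2, 3] the diagonal is [2, 1, 2, 1]. Diagonalising L (or applying a numerical eigensolver to the 4x4 matrix) gives the spectrum above.

[0, 0.5858, 2, 3.4142]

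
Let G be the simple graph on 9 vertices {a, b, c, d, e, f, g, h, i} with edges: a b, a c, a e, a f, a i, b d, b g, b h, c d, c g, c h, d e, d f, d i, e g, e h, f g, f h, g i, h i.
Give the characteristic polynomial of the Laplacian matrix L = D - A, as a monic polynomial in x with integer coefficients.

x^9 - 40x^8 + 690x^7 - 6720x^6 + 40485x^5 - 154704x^4 + 366560x^3 - 492800x^2 + 288000x

Reading degrees in the order [a, b, c, d, e, f, g, h, i] gives [5, 4, 4, 5, 4, 4, 5, 5, 4]; set D = diag(5, 4, 4, 5, 4, 4, 5, 5, 4) and form L = D - A. Computing det(xI - L) by cofactor expansion (or equivalently via sum-over-permutations) gives x^9 - 40x^8 + 690x^7 - 6720x^6 + 40485x^5 - 154704x^4 + 366560x^3 - 492800x^2 + 288000x. Since p(0) = det(-L) = 0, x divides p(x). The eigenvalues sum to 40, which equals trace(L) = 2|E|. There is one zero in the spectrum, matching the 1 component.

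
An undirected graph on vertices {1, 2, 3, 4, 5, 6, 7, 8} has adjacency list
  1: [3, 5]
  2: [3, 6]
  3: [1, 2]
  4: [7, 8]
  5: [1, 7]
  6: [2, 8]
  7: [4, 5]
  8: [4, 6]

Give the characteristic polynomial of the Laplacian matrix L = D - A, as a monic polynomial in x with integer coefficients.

x^8 - 16x^7 + 104x^6 - 352x^5 + 660x^4 - 672x^3 + 336x^2 - 64x

With the vertex order [1, 2, 3, 4, 5, 6, 7, 8], the degrees are [2, 2, 2, 2, 2, 2, 2, 2], giving D = diag(2, 2, 2, 2, 2, 2, 2, 2) and L = D - A. L has integer entries, so p(x) = det(xI - L) has integer coefficients. Expanding the determinant yields x^8 - 16x^7 + 104x^6 - 352x^5 + 660x^4 - 672x^3 + 336x^2 - 64x. The constant term is 0 because L is singular (the all-ones vector lies in its kernel). The largest eigenvalue, 4, is at most the vertex count 8.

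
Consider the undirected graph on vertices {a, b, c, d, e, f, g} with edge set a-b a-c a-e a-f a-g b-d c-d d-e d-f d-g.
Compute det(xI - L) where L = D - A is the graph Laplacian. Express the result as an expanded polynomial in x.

Reading degrees in the order [a, b, c, d, e, f, g] gives [5, 2, 2, 5, 2, 2, 2]; set D = diag(5, 2, 2, 5, 2, 2, 2) and form L = D - A. Computing det(xI - L) by cofactor expansion (or equivalently via sum-over-permutations) gives x^7 - 20x^6 + 155x^5 - 600x^4 + 1240x^3 - 1312x^2 + 560x. The constant term is 0 because L is singular (the all-ones vector lies in its kernel). The eigenvalues sum to 20, which equals trace(L) = 2|E|. By the matrix-tree theorem the graph has (1/7) * product of the nonzero eigenvalues = 80 spanning trees.

x^7 - 20x^6 + 155x^5 - 600x^4 + 1240x^3 - 1312x^2 + 560x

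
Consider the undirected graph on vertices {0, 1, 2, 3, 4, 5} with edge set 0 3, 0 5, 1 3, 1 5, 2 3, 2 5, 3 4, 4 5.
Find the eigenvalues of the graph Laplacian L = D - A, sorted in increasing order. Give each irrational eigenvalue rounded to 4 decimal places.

Reading degrees in the order [0, 1, 2, 3, 4, 5] gives [2, 2, 2, 4, 2, 4]; set D = diag(2, 2, 2, 4, 2, 4) and form L = D - A. Since every row of L sums to 0, the all-ones vector is in the kernel and 0 is an eigenvalue. The single zero eigenvalue shows the graph is connected. By the matrix-tree theorem the graph has (1/6) * product of the nonzero eigenvalues = 32 spanning trees.

[0, 2, 2, 2, 4, 6]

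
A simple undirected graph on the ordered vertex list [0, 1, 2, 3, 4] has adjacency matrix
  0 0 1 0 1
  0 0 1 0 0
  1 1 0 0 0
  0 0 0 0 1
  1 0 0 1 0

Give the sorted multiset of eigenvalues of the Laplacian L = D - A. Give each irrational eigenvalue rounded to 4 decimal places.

[0, 0.3820, 1.3820, 2.6180, 3.6180]

With the vertex order [0, 1, 2, 3, 4], the degrees are [2, 1, 2, 1, 2], giving D = diag(2, 1, 2, 1, 2) and L = D - A. Since every row of L sums to 0, the all-ones vector is in the kernel and 0 is an eigenvalue. The single zero eigenvalue shows the graph is connected. The largest eigenvalue, 3.6180, is at most the vertex count 5. The eigenvalues sum to 8, which equals trace(L) = 2|E|.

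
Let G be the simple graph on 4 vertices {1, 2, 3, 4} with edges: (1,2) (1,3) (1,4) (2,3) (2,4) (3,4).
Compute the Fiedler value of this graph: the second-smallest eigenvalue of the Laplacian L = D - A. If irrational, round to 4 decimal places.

4

Reading degrees in the order [1, 2, 3, 4] gives [3, 3, 3, 3]; set D = diag(3, 3, 3, 3) and form L = D - A. The smallest Laplacian eigenvalue is always 0. The next one, lambda_2 = 4, measures how hard the graph is to disconnect: larger values mean better connectivity. There is one zero in the spectrum, matching the 1 component.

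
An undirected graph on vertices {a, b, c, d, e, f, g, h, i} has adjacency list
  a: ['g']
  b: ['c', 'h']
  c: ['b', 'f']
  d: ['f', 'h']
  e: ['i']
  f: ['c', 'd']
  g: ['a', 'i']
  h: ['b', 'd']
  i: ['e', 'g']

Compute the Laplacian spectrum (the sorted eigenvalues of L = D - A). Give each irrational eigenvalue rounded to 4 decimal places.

Reading degrees in the order [a, b, c, d, e, f, g, h, i] gives [1, 2, 2, 2, 1, 2, 2, 2, 2]; set D = diag(1, 2, 2, 2, 1, 2, 2, 2, 2) and form L = D - A. L is symmetric positive semidefinite, so every eigenvalue is real and nonnegative. The 2 zero eigenvalues correspond to the 2 connected components. The eigenvalues sum to 16, which equals trace(L) = 2|E|.

[0, 0, 0.5858, 1.3820, 1.3820, 2, 3.4142, 3.6180, 3.6180]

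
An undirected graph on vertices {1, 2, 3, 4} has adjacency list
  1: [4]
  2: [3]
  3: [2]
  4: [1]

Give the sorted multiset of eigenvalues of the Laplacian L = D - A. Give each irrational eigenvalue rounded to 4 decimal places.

Each diagonal entry of L is the vertex degree and each off-diagonal entry is -1 where an edge is present, 0 otherwise; in the order [1, 2, 3, 4] the diagonal is [1, 1, 1, 1]. The multiplicity of 0 as a Laplacian eigenvalue equals the number of connected components. The 2 zero eigenvalues correspond to the 2 connected components. There are 2 zeros in the spectrum, matching the 2 components. The eigenvalues sum to 4, which equals trace(L) = 2|E|.

[0, 0, 2, 2]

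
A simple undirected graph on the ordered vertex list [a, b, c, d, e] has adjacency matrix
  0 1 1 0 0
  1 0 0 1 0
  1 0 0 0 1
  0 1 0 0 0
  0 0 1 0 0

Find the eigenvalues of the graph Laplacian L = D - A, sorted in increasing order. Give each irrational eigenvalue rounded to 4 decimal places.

With the vertex order [a, b, c, d, e], the degrees are [2, 2, 2, 1, 1], giving D = diag(2, 2, 2, 1, 1) and L = D - A. The multiplicity of 0 as a Laplacian eigenvalue equals the number of connected components. The single zero eigenvalue shows the graph is connected. The eigenvalues sum to 8, which equals trace(L) = 2|E|.

[0, 0.3820, 1.3820, 2.6180, 3.6180]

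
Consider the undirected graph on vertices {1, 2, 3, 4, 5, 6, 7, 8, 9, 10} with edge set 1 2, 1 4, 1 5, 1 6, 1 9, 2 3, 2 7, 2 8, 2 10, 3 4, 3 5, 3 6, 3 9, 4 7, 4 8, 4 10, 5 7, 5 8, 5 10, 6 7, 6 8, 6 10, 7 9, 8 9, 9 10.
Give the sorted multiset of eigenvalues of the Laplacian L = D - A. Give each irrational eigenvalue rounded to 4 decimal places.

[0, 5, 5, 5, 5, 5, 5, 5, 5, 10]

Reading degrees in the order [1, 2, 3, 4, 5, 6, 7, 8, 9, 10] gives [5, 5, 5, 5, 5, 5, 5, 5, 5, 5]; set D = diag(5, 5, 5, 5, 5, 5, 5, 5, 5, 5) and form L = D - A. The multiplicity of 0 as a Laplacian eigenvalue equals the number of connected components. The single zero eigenvalue shows the graph is connected. The largest eigenvalue, 10, is at most the vertex count 10.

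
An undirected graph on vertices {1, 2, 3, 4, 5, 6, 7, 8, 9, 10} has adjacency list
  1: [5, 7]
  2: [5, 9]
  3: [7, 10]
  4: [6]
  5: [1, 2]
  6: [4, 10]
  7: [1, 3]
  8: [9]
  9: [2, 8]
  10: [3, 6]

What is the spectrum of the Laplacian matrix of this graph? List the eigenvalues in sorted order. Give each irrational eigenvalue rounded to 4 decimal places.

Reading degrees in the order [1, 2, 3, 4, 5, 6, 7, 8, 9, 10] gives [2, 2, 2, 1, 2, 2, 2, 1, 2, 2]; set D = diag(2, 2, 2, 1, 2, 2, 2, 1, 2, 2) and form L = D - A. The multiplicity of 0 as a Laplacian eigenvalue equals the number of connected components.

[0, 0.0979, 0.3820, 0.8244, 1.3820, 2, 2.6180, 3.1756, 3.6180, 3.9021]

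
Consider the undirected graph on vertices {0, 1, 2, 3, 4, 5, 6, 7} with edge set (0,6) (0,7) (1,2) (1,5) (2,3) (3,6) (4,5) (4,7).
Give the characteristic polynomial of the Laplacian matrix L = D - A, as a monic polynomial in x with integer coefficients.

Each diagonal entry of L is the vertex degree and each off-diagonal entry is -1 where an edge is present, 0 otherwise; in the order [0, 1, 2, 3, 4, 5, 6, 7] the diagonal is [2, 2, 2, 2, 2, 2, 2, 2]. L has integer entries, so p(x) = det(xI - L) has integer coefficients. Expanding the determinant yields x^8 - 16x^7 + 104x^6 - 352x^5 + 660x^4 - 672x^3 + 336x^2 - 64x. The coefficient of x^7 equals -trace(L) = -16, matching the sum of degrees. By the matrix-tree theorem the graph has (1/8) * product of the nonzero eigenvalues = 8 spanning trees.

x^8 - 16x^7 + 104x^6 - 352x^5 + 660x^4 - 672x^3 + 336x^2 - 64x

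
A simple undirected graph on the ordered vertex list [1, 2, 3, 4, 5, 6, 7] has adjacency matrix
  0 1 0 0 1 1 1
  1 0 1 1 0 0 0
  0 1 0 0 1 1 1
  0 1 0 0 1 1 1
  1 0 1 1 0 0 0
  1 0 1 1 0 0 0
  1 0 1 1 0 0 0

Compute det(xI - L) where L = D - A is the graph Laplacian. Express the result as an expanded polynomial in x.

x^7 - 24x^6 + 234x^5 - 1192x^4 + 3357x^3 - 4968x^2 + 3024x

With the vertex order [1, 2, 3, 4, 5, 6, 7], the degrees are [4, 3, 4, 4, 3, 3, 3], giving D = diag(4, 3, 4, 4, 3, 3, 3) and L = D - A. The eigenvalues of L are [0, 3, 3, 3, 4, 4, 7]; the characteristic polynomial is the product of (x - lambda_i), which multiplies out to x^7 - 24x^6 + 234x^5 - 1192x^4 + 3357x^3 - 4968x^2 + 3024x. The coefficient of x^6 equals -trace(L) = -24, matching the sum of degrees. The eigenvalues sum to 24, which equals trace(L) = 2|E|.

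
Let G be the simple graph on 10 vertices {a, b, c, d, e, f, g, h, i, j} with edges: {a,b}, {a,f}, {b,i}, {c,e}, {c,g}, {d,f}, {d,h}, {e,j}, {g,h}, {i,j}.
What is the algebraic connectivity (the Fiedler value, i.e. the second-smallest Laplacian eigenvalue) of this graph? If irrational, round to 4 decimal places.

0.3820

With the vertex order [a, b, c, d, e, f, g, h, i, j], the degrees are [2, 2, 2, 2, 2, 2, 2, 2, 2, 2], giving D = diag(2, 2, 2, 2, 2, 2, 2, 2, 2, 2) and L = D - A. Computing the eigenvalues of L and sorting gives [0, 0.3820, 0.3820, 1.3820, 1.3820, 2.6180, 2.6180, 3.6180, 3.6180, 4]. The Fiedler value lambda_2 = 0.3820 is strictly positive, so the graph is connected. The eigenvalues sum to 20, which equals trace(L) = 2|E|. There is one zero in the spectrum, matching the 1 component.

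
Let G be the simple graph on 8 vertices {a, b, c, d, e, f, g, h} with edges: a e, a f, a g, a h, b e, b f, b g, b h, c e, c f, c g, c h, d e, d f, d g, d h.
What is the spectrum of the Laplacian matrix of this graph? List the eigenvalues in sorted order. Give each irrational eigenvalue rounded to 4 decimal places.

[0, 4, 4, 4, 4, 4, 4, 8]

Reading degrees in the order [a, b, c, d, e, f, g, h] gives [4, 4, 4, 4, 4, 4, 4, 4]; set D = diag(4, 4, 4, 4, 4, 4, 4, 4) and form L = D - A. The multiplicity of 0 as a Laplacian eigenvalue equals the number of connected components. The single zero eigenvalue shows the graph is connected. The eigenvalues sum to 32, which equals trace(L) = 2|E|.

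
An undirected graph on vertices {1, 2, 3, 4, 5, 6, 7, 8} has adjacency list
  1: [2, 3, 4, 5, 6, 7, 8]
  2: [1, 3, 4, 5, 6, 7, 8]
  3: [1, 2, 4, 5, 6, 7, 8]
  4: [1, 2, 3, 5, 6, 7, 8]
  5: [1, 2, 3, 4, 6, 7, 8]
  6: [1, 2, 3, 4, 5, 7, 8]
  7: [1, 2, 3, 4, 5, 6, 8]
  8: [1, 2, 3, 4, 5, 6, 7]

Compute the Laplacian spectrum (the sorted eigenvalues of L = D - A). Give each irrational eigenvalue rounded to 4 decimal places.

With the vertex order [1, 2, 3, 4, 5, 6, 7, 8], the degrees are [7, 7, 7, 7, 7, 7, 7, 7], giving D = diag(7, 7, 7, 7, 7, 7, 7, 7) and L = D - A. Diagonalising L (or applying a numerical eigensolver to the 8x8 matrix) gives the spectrum above. The eigenvalues sum to 56, which equals trace(L) = 2|E|.

[0, 8, 8, 8, 8, 8, 8, 8]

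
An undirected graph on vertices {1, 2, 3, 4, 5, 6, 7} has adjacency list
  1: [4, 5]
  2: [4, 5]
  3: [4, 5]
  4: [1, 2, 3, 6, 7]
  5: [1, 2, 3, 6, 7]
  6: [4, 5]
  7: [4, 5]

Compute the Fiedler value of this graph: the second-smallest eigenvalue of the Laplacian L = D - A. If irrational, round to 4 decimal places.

2

Reading degrees in the order [1, 2, 3, 4, 5, 6, 7] gives [2, 2, 2, 5, 5, 2, 2]; set D = diag(2, 2, 2, 5, 5, 2, 2) and form L = D - A. The smallest Laplacian eigenvalue is always 0. The next one, lambda_2 = 2, measures how hard the graph is to disconnect: larger values mean better connectivity. The largest eigenvalue, 7, is at most the vertex count 7. There is one zero in the spectrum, matching the 1 component.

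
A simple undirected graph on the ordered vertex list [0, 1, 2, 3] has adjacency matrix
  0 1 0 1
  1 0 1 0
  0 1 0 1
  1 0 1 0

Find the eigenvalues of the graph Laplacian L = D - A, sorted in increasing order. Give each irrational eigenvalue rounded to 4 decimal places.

Each diagonal entry of L is the vertex degree and each off-diagonal entry is -1 where an edge is present, 0 otherwise; in the order [0, 1, 2, 3] the diagonal is [2, 2, 2, 2]. Since every row of L sums to 0, the all-ones vector is in the kernel and 0 is an eigenvalue. By the matrix-tree theorem the graph has (1/4) * product of the nonzero eigenvalues = 4 spanning trees. The largest eigenvalue, 4, is at most the vertex count 4.

[0, 2, 2, 4]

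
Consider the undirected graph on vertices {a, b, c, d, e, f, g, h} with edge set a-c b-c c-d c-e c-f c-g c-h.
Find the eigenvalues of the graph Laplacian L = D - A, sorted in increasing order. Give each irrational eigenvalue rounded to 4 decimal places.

[0, 1, 1, 1, 1, 1, 1, 8]

With the vertex order [a, b, c, d, e, f, g, h], the degrees are [1, 1, 7, 1, 1, 1, 1, 1], giving D = diag(1, 1, 7, 1, 1, 1, 1, 1) and L = D - A. Since every row of L sums to 0, the all-ones vector is in the kernel and 0 is an eigenvalue. The single zero eigenvalue shows the graph is connected. By the matrix-tree theorem the graph has (1/8) * product of the nonzero eigenvalues = 1 spanning tree. The largest eigenvalue, 8, is at most the vertex count 8.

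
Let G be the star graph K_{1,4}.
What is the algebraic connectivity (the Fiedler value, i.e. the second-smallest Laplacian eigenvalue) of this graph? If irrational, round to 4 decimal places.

1

The graph has 5 vertices and degree multiset [4, 1, 1, 1, 1]; D is the diagonal matrix of degrees and L = D - A. Computing the eigenvalues of L and sorting gives [0, 1, 1, 1, 5]. The Fiedler value lambda_2 = 1 is strictly positive, so the graph is connected. There is one zero in the spectrum, matching the 1 component.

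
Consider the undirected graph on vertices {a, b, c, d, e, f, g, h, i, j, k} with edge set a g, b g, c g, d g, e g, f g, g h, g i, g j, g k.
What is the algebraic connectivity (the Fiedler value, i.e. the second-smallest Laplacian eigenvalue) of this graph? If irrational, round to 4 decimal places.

1

Reading degrees in the order [a, b, c, d, e, f, g, h, i, j, k] gives [1, 1, 1, 1, 1, 1, 10, 1, 1, 1, 1]; set D = diag(1, 1, 1, 1, 1, 1, 10, 1, 1, 1, 1) and form L = D - A. The sorted Laplacian eigenvalues are [0, 1, 1, 1, 1, 1, 1, 1, 1, 1, 11]; the algebraic connectivity is the second entry, 1.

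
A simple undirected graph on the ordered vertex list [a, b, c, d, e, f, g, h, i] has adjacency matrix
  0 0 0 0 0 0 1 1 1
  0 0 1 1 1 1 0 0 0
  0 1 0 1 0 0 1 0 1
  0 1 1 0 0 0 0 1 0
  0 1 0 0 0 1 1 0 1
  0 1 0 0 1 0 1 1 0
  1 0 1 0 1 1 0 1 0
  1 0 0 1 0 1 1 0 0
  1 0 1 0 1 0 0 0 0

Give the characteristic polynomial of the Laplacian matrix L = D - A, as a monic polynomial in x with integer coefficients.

Reading degrees in the order [a, b, c, d, e, f, g, h, i] gives [3, 4, 4, 3, 4, 4, 5, 4, 3]; set D = diag(3, 4, 4, 3, 4, 4, 5, 4, 3) and form L = D - A. L has integer entries, so p(x) = det(xI - L) has integer coefficients. Expanding the determinant yields x^9 - 34x^8 + 495x^7 - 4026x^6 + 19984x^5 - 61918x^4 + 116824x^3 - 122634x^2 + 54819x. The constant term is 0 because L is singular (the all-ones vector lies in its kernel). The largest eigenvalue, 6.9401, is at most the vertex count 9.

x^9 - 34x^8 + 495x^7 - 4026x^6 + 19984x^5 - 61918x^4 + 116824x^3 - 122634x^2 + 54819x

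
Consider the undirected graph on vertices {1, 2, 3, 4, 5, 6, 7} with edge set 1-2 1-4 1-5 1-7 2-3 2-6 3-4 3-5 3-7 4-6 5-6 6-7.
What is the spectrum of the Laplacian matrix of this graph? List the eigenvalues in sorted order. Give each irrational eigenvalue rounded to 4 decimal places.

Each diagonal entry of L is the vertex degree and each off-diagonal entry is -1 where an edge is present, 0 otherwise; in the order [1, 2, 3, 4, 5, 6, 7] the diagonal is [4, 3, 4, 3, 3, 4, 3]. Since every row of L sums to 0, the all-ones vector is in the kernel and 0 is an eigenvalue. The eigenvalues sum to 24, which equals trace(L) = 2|E|.

[0, 3, 3, 3, 4, 4, 7]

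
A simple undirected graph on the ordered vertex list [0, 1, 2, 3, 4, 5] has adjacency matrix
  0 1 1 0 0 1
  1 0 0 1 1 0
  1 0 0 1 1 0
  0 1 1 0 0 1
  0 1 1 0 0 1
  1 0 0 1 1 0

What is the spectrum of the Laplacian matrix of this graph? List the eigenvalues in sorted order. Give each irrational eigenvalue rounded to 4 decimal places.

[0, 3, 3, 3, 3, 6]

With the vertex order [0, 1, 2, 3, 4, 5], the degrees are [3, 3, 3, 3, 3, 3], giving D = diag(3, 3, 3, 3, 3, 3) and L = D - A. The multiplicity of 0 as a Laplacian eigenvalue equals the number of connected components. The single zero eigenvalue shows the graph is connected. The largest eigenvalue, 6, is at most the vertex count 6. There is one zero in the spectrum, matching the 1 component.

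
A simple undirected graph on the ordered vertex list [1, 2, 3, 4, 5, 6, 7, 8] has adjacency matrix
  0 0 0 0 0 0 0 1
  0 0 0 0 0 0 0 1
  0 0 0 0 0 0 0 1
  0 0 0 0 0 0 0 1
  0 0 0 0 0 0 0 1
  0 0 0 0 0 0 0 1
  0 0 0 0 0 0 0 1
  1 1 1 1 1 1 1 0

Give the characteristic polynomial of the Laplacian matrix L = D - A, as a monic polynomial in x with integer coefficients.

With the vertex order [1, 2, 3, 4, 5, 6, 7, 8], the degrees are [1, 1, 1, 1, 1, 1, 1, 7], giving D = diag(1, 1, 1, 1, 1, 1, 1, 7) and L = D - A. L has integer entries, so p(x) = det(xI - L) has integer coefficients. Expanding the determinant yields x^8 - 14x^7 + 63x^6 - 140x^5 + 175x^4 - 126x^3 + 49x^2 - 8x. The constant term is 0 because L is singular (the all-ones vector lies in its kernel). By the matrix-tree theorem the graph has (1/8) * product of the nonzero eigenvalues = 1 spanning tree. There is one zero in the spectrum, matching the 1 component.

x^8 - 14x^7 + 63x^6 - 140x^5 + 175x^4 - 126x^3 + 49x^2 - 8x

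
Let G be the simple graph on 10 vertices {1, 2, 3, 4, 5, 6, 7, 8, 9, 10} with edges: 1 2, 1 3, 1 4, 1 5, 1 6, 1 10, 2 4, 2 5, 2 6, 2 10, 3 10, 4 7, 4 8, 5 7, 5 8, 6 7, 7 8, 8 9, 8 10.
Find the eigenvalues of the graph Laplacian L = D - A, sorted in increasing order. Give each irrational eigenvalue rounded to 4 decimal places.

With the vertex order [1, 2, 3, 4, 5, 6, 7, 8, 9, 10], the degrees are [6, 5, 2, 4, 4, 3, 4, 5, 1, 4], giving D = diag(6, 5, 2, 4, 4, 3, 4, 5, 1, 4) and L = D - A. The multiplicity of 0 as a Laplacian eigenvalue equals the number of connected components. There is one zero in the spectrum, matching the 1 component. The largest eigenvalue, 7.7217, is at most the vertex count 10.

[0, 0.8446, 1.6055, 2.9693, 3.6926, 4, 4.5041, 6.0311, 6.6311, 7.7217]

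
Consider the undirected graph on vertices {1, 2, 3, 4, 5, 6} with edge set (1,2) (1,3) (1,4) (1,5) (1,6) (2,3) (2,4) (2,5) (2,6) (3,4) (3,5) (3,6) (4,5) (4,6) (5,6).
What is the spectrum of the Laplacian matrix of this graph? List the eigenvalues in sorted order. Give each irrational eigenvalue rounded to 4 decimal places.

Reading degrees in the order [1, 2, 3, 4, 5, 6] gives [5, 5, 5, 5, 5, 5]; set D = diag(5, 5, 5, 5, 5, 5) and form L = D - A. L is symmetric positive semidefinite, so every eigenvalue is real and nonnegative. By the matrix-tree theorem the graph has (1/6) * product of the nonzero eigenvalues = 1296 spanning trees.

[0, 6, 6, 6, 6, 6]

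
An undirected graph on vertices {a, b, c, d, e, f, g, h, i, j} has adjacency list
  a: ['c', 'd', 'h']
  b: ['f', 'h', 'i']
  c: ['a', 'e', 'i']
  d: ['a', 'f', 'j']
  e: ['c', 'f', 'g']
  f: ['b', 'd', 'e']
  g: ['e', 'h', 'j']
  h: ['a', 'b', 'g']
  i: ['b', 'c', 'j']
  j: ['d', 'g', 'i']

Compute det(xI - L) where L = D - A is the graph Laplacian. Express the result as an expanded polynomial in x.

Reading degrees in the order [a, b, c, d, e, f, g, h, i, j] gives [3, 3, 3, 3, 3, 3, 3, 3, 3, 3]; set D = diag(3, 3, 3, 3, 3, 3, 3, 3, 3, 3) and form L = D - A. The eigenvalues of L are [0, 2, 2, 2, 2, 2, 5, 5, 5, 5]; the characteristic polynomial is the product of (x - lambda_i), which multiplies out to x^10 - 30x^9 + 390x^8 - 2880x^7 + 13305x^6 - 39882x^5 + 77640x^4 - 94800x^3 + 66000x^2 - 20000x. The coefficient of x^9 equals -trace(L) = -30, matching the sum of degrees. The eigenvalues sum to 30, which equals trace(L) = 2|E|.

x^10 - 30x^9 + 390x^8 - 2880x^7 + 13305x^6 - 39882x^5 + 77640x^4 - 94800x^3 + 66000x^2 - 20000x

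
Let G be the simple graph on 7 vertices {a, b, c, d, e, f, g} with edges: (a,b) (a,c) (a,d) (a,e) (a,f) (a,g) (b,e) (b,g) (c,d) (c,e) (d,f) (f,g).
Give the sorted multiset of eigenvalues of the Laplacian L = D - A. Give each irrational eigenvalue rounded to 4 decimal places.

Each diagonal entry of L is the vertex degree and each off-diagonal entry is -1 where an edge is present, 0 otherwise; in the order [a, b, c, d, e, f, g] the diagonal is [6, 3, 3, 3, 3, 3, 3]. L is symmetric positive semidefinite, so every eigenvalue is real and nonnegative.

[0, 2, 2, 4, 4, 5, 7]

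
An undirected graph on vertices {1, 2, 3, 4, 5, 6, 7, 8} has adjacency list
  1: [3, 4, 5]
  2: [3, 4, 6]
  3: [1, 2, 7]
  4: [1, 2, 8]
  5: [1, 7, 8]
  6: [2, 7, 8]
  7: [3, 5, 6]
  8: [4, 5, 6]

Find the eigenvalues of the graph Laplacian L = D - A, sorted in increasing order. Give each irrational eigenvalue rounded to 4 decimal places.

With the vertex order [1, 2, 3, 4, 5, 6, 7, 8], the degrees are [3, 3, 3, 3, 3, 3, 3, 3], giving D = diag(3, 3, 3, 3, 3, 3, 3, 3) and L = D - A. Diagonalising L (or applying a numerical eigensolver to the 8x8 matrix) gives the spectrum above. By the matrix-tree theorem the graph has (1/8) * product of the nonzero eigenvalues = 384 spanning trees.

[0, 2, 2, 2, 4, 4, 4, 6]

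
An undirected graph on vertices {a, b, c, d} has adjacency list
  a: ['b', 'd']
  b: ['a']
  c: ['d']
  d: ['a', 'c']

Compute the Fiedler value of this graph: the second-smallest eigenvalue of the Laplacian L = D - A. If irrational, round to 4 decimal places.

Reading degrees in the order [a, b, c, d] gives [2, 1, 1, 2]; set D = diag(2, 1, 1, 2) and form L = D - A. The smallest Laplacian eigenvalue is always 0. The next one, lambda_2 = 0.5858, measures how hard the graph is to disconnect: larger values mean better connectivity. The eigenvalues sum to 6, which equals trace(L) = 2|E|. The largest eigenvalue, 3.4142, is at most the vertex count 4.

0.5858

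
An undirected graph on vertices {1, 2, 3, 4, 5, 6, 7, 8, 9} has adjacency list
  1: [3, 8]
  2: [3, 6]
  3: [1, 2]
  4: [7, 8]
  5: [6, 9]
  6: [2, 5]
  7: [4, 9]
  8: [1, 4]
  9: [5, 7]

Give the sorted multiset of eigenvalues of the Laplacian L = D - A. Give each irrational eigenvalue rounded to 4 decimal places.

[0, 0.4679, 0.4679, 1.6527, 1.6527, 3, 3, 3.8794, 3.8794]

With the vertex order [1, 2, 3, 4, 5, 6, 7, 8, 9], the degrees are [2, 2, 2, 2, 2, 2, 2, 2, 2], giving D = diag(2, 2, 2, 2, 2, 2, 2, 2, 2) and L = D - A. L is symmetric positive semidefinite, so every eigenvalue is real and nonnegative. There is one zero in the spectrum, matching the 1 component. By the matrix-tree theorem the graph has (1/9) * product of the nonzero eigenvalues = 9 spanning trees.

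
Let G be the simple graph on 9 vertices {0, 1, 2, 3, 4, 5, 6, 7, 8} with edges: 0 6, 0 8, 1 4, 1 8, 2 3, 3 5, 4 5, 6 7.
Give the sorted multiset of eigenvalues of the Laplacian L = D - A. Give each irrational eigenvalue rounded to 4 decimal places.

Each diagonal entry of L is the vertex degree and each off-diagonal entry is -1 where an edge is present, 0 otherwise; in the order [0, 1, 2, 3, 4, 5, 6, 7, 8] the diagonal is [2, 2, 1, 2, 2, 2, 2, 1, 2]. L is symmetric positive semidefinite, so every eigenvalue is real and nonnegative. The single zero eigenvalue shows the graph is connected. The largest eigenvalue, 3.8794, is at most the vertex count 9.

[0, 0.1206, 0.4679, 1, 1.6527, 2.3473, 3, 3.5321, 3.8794]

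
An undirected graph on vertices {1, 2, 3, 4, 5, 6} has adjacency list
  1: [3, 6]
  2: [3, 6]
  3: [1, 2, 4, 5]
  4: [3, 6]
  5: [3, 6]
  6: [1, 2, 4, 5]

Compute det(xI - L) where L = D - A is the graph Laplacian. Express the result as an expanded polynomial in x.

Reading degrees in the order [1, 2, 3, 4, 5, 6] gives [2, 2, 4, 2, 2, 4]; set D = diag(2, 2, 4, 2, 2, 4) and form L = D - A. Computing det(xI - L) by cofactor expansion (or equivalently via sum-over-permutations) gives x^6 - 16x^5 + 96x^4 - 272x^3 + 368x^2 - 192x. Since p(0) = det(-L) = 0, x divides p(x). The eigenvalues sum to 16, which equals trace(L) = 2|E|.

x^6 - 16x^5 + 96x^4 - 272x^3 + 368x^2 - 192x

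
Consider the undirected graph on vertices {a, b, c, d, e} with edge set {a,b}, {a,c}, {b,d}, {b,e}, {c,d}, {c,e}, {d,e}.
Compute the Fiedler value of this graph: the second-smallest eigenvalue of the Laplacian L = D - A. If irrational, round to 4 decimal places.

2

With the vertex order [a, b, c, d, e], the degrees are [2, 3, 3, 3, 3], giving D = diag(2, 3, 3, 3, 3) and L = D - A. The smallest Laplacian eigenvalue is always 0. The next one, lambda_2 = 2, measures how hard the graph is to disconnect: larger values mean better connectivity. There is one zero in the spectrum, matching the 1 component.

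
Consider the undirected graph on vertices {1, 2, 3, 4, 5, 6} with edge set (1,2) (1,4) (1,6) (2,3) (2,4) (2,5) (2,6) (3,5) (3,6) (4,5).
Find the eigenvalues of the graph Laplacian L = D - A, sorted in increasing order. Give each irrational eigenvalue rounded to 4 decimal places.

[0, 2.3820, 2.3820, 4.6180, 4.6180, 6]

Each diagonal entry of L is the vertex degree and each off-diagonal entry is -1 where an edge is present, 0 otherwise; in the order [1, 2, 3, 4, 5, 6] the diagonal is [3, 5, 3, 3, 3, 3]. Since every row of L sums to 0, the all-ones vector is in the kernel and 0 is an eigenvalue. There is one zero in the spectrum, matching the 1 component. The eigenvalues sum to 20, which equals trace(L) = 2|E|.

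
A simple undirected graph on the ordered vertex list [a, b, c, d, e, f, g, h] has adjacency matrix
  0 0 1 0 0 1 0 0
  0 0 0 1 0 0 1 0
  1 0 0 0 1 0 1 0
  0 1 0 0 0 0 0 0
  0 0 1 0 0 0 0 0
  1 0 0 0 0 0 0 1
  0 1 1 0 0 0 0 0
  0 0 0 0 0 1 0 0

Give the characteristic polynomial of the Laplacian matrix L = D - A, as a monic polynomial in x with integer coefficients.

x^8 - 14x^7 + 77x^6 - 212x^5 + 308x^4 - 228x^3 + 75x^2 - 8x

Reading degrees in the order [a, b, c, d, e, f, g, h] gives [2, 2, 3, 1, 1, 2, 2, 1]; set D = diag(2, 2, 3, 1, 1, 2, 2, 1) and form L = D - A. Computing det(xI - L) by cofactor expansion (or equivalently via sum-over-permutations) gives x^8 - 14x^7 + 77x^6 - 212x^5 + 308x^4 - 228x^3 + 75x^2 - 8x. Since p(0) = det(-L) = 0, x divides p(x). By the matrix-tree theorem the graph has (1/8) * product of the nonzero eigenvalues = 1 spanning tree. The eigenvalues sum to 14, which equals trace(L) = 2|E|.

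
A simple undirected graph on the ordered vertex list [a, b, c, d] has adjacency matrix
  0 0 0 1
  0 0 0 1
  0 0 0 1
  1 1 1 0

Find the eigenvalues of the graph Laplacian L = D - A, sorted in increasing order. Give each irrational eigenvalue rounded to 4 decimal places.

[0, 1, 1, 4]

Each diagonal entry of L is the vertex degree and each off-diagonal entry is -1 where an edge is present, 0 otherwise; in the order [a, b, c, d] the diagonal is [1, 1, 1, 3]. The multiplicity of 0 as a Laplacian eigenvalue equals the number of connected components.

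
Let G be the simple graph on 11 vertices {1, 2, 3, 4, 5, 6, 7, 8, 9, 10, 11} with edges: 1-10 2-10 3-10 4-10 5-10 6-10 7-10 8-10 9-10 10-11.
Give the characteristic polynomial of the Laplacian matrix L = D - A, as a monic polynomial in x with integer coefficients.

x^11 - 20x^10 + 135x^9 - 480x^8 + 1050x^7 - 1512x^6 + 1470x^5 - 960x^4 + 405x^3 - 100x^2 + 11x

Reading degrees in the order [1, 2, 3, 4, 5, 6, 7, 8, 9, 10, 11] gives [1, 1, 1, 1, 1, 1, 1, 1, 1, 10, 1]; set D = diag(1, 1, 1, 1, 1, 1, 1, 1, 1, 10, 1) and form L = D - A. Computing det(xI - L) by cofactor expansion (or equivalently via sum-over-permutations) gives x^11 - 20x^10 + 135x^9 - 480x^8 + 1050x^7 - 1512x^6 + 1470x^5 - 960x^4 + 405x^3 - 100x^2 + 11x. The constant term is 0 because L is singular (the all-ones vector lies in its kernel). The largest eigenvalue, 11, is at most the vertex count 11. There is one zero in the spectrum, matching the 1 component.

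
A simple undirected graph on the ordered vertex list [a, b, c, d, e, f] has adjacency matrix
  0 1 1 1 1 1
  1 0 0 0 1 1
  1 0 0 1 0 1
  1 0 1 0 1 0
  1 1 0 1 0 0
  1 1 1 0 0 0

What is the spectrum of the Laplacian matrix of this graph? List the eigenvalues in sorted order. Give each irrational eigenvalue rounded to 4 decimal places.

Reading degrees in the order [a, b, c, d, e, f] gives [5, 3, 3, 3, 3, 3]; set D = diag(5, 3, 3, 3, 3, 3) and form L = D - A. Since every row of L sums to 0, the all-ones vector is in the kernel and 0 is an eigenvalue. The eigenvalues sum to 20, which equals trace(L) = 2|E|. The largest eigenvalue, 6, is at most the vertex count 6.

[0, 2.3820, 2.3820, 4.6180, 4.6180, 6]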